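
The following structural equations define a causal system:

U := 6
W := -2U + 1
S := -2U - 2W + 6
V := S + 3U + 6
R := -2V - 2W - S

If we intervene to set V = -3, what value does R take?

12

Intervening sets V = -3 and removes its equation (V := S + 3U + 6).
W = -2U + 1  [with U=6]  = -11
S = -2U - 2W + 6  [with U=6, W=-11]  = 16
R = -2V - 2W - S  [with V=-3, W=-11, S=16]  = 12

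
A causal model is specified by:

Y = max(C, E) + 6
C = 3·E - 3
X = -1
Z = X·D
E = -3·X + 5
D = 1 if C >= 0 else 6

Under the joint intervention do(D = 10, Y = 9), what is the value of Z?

-10

The joint intervention fixes D = 10, Y = 9, removing each variable's own equation.
Z = X·D  [with X=-1, D=10]  = -10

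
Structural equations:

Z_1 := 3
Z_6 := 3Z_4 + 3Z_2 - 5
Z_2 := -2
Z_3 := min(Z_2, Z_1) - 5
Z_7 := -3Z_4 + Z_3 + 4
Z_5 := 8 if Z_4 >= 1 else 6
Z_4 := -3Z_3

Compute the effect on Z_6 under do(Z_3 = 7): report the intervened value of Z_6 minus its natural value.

-126

The intervention breaks the incoming arrows to Z_3: Z_3 := min(Z_2, Z_1) - 5 no longer applies, and Z_3 = 7.
Z_4 = -3Z_3  [with Z_3=7]  = -21
Z_6 = 3Z_4 + 3Z_2 - 5  [with Z_4=-21, Z_2=-2]  = -74
Without intervention: Z_3 = min(Z_2, Z_1) - 5  [with Z_2=-2, Z_1=3]  = -7; Z_4 = -3Z_3  [with Z_3=-7]  = 21; Z_6 = 3Z_4 + 3Z_2 - 5  [with Z_4=21, Z_2=-2]  = 52.
Change = -74 − 52 = -126.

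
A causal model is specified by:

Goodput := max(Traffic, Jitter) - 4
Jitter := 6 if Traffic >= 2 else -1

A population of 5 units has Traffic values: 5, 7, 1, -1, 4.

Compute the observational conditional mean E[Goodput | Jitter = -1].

Conditioning on Jitter=-1 selects the 2 unit(s) with Traffic ∈ {1, -1}. Their Goodput values: -3, -5. Mean = -4.

-4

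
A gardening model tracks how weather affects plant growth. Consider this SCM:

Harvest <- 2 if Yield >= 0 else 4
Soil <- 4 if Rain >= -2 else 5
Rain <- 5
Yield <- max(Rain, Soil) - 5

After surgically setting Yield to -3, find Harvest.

The intervention breaks the incoming arrows to Yield: Yield <- max(Rain, Soil) - 5 no longer applies, and Yield = -3.
Harvest = 2 if Yield >= 0 else 4  [with Yield=-3]  = 4

4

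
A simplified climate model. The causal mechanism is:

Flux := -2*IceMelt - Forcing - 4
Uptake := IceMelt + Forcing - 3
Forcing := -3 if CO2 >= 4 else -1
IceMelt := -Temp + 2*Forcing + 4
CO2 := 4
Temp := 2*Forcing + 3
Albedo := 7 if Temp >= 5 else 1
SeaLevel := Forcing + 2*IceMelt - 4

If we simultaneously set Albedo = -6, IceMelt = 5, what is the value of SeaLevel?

3

Setting Albedo = -6, IceMelt = 5 by intervention discards those variables' equations.
Forcing = -3 if CO2 >= 4 else -1  [with CO2=4]  = -3
SeaLevel = Forcing + 2*IceMelt - 4  [with Forcing=-3, IceMelt=5]  = 3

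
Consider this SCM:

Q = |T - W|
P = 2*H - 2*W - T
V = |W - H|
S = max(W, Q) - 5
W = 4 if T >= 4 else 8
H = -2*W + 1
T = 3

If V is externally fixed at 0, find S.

Intervening sets V = 0 and removes its equation (V = |W - H|).
Since S is not a descendant of the intervened variable, it is unaffected.
W = 4 if T >= 4 else 8  [with T=3]  = 8
Q = |T - W|  [with T=3, W=8]  = 5
S = max(W, Q) - 5  [with W=8, Q=5]  = 3

3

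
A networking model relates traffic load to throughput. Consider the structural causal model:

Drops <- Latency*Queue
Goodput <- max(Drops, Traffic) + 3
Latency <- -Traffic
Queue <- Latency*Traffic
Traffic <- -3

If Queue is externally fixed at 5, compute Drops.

15

The intervention breaks the incoming arrows to Queue: Queue <- Latency*Traffic no longer applies, and Queue = 5.
Latency = -Traffic  [with Traffic=-3]  = 3
Drops = Latency*Queue  [with Latency=3, Queue=5]  = 15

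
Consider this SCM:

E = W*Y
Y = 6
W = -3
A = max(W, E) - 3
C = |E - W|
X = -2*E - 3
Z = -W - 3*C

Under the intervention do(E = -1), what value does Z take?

-3

The intervention breaks the incoming arrows to E: E = W*Y no longer applies, and E = -1.
C = |E - W|  [with E=-1, W=-3]  = 2
Z = -W - 3*C  [with W=-3, C=2]  = -3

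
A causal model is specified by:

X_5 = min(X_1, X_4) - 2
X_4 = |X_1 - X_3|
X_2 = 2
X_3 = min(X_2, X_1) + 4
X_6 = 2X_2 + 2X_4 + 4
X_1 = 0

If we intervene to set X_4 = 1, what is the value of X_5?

-2

Intervening sets X_4 = 1 and removes its equation (X_4 = |X_1 - X_3|).
X_5 = min(X_1, X_4) - 2  [with X_1=0, X_4=1]  = -2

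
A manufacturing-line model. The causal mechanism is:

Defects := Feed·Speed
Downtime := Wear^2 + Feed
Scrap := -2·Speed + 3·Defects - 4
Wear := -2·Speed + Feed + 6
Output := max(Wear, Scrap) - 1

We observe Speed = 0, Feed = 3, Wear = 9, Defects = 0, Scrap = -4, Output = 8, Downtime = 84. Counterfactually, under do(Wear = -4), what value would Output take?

-5

The intervention breaks the incoming arrows to Wear: Wear := -2·Speed + Feed + 6 no longer applies, and Wear = -4.
Defects = Feed·Speed  [with Feed=3, Speed=0]  = 0
Scrap = -2·Speed + 3·Defects - 4  [with Speed=0, Defects=0]  = -4
Output = max(Wear, Scrap) - 1  [with Wear=-4, Scrap=-4]  = -5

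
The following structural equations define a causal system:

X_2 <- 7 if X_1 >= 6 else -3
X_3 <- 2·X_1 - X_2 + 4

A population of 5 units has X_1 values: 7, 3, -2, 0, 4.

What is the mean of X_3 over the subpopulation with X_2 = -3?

E[X_3|X_2=-3] averages over only the 4 units with X_2=-3 (X_1 = 3, -2, 0, 4): X_3 = 13, 3, 7, 15, mean 9.5.

9.5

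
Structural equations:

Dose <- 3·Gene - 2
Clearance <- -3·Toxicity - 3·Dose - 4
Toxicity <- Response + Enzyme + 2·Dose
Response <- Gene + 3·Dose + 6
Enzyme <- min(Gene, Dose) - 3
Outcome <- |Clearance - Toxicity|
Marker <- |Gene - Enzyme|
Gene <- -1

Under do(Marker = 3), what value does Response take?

-10

Intervening sets Marker = 3 and removes its equation (Marker <- |Gene - Enzyme|).
No directed path runs from Marker to Response, so Response keeps its natural value.
Dose = 3·Gene - 2  [with Gene=-1]  = -5
Response = Gene + 3·Dose + 6  [with Gene=-1, Dose=-5]  = -10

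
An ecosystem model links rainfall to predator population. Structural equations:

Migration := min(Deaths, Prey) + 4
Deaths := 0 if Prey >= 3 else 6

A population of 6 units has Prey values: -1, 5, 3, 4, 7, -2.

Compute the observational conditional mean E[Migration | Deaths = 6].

Observing Deaths=6 restricts to units where Deaths's equation naturally yields 6: Prey ∈ {-1, -2}. In that subpopulation Migration = 3, 2, mean 2.5.

2.5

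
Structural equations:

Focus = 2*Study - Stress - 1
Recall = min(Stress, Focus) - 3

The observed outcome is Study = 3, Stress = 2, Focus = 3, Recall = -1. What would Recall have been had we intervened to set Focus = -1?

The intervention breaks the incoming arrows to Focus: Focus = 2*Study - Stress - 1 no longer applies, and Focus = -1.
Recall = min(Stress, Focus) - 3  [with Stress=2, Focus=-1]  = -4

-4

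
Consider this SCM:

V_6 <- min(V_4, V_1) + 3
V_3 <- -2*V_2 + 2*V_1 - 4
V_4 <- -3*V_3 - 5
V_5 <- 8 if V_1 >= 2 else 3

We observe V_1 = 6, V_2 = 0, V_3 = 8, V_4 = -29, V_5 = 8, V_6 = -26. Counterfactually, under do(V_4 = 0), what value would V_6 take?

Under do(V_4=0), the mechanism V_4 <- -3*V_3 - 5 is discarded; V_4 is fixed at 0.
V_6 = min(V_4, V_1) + 3  [with V_4=0, V_1=6]  = 3

3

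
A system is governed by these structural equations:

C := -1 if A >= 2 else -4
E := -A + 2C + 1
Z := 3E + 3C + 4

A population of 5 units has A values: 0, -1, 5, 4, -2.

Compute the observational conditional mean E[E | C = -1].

-5.5

Conditioning on C=-1 selects the 2 unit(s) with A ∈ {5, 4}. Their E values: -6, -5. Mean = -5.5.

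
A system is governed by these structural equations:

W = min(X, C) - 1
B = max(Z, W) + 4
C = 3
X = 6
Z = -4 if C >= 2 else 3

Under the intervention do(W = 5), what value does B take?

9

do(W=5) replaces the equation W = min(X, C) - 1 with the constant W = 5.
Z = -4 if C >= 2 else 3  [with C=3]  = -4
B = max(Z, W) + 4  [with Z=-4, W=5]  = 9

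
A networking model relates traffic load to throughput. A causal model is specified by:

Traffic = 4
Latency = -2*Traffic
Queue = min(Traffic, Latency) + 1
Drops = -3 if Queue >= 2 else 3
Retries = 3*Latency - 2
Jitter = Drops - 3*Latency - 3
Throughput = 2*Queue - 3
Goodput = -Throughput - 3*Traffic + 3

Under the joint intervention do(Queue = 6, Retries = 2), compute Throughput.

9

Under do(Queue = 6, Retries = 2), each intervened variable's structural equation is replaced by its fixed value.
Throughput = 2*Queue - 3  [with Queue=6]  = 9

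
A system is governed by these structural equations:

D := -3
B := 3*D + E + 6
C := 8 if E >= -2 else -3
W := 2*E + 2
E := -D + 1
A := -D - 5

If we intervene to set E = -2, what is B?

-5

The intervention breaks the incoming arrows to E: E := -D + 1 no longer applies, and E = -2.
B = 3*D + E + 6  [with D=-3, E=-2]  = -5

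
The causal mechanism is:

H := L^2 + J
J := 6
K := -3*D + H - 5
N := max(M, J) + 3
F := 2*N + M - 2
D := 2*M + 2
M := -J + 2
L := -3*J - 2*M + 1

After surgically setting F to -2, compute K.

100

do(F=-2) replaces the equation F := 2*N + M - 2 with the constant F = -2.
K is not downstream of the intervention, so its value is determined by the original equations.
M = -J + 2  [with J=6]  = -4
L = -3*J - 2*M + 1  [with J=6, M=-4]  = -9
D = 2*M + 2  [with M=-4]  = -6
H = L^2 + J  [with L=-9, J=6]  = 87
K = -3*D + H - 5  [with D=-6, H=87]  = 100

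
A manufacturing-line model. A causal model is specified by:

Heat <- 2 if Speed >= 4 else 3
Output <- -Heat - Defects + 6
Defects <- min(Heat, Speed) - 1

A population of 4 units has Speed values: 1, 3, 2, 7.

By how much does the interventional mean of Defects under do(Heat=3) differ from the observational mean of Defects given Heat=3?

do(Heat=3) breaks Heat's dependence on Speed. With Heat=3 fixed, Defects across the units is 0, 2, 1, 2, mean 1.25.
Observing Heat=3 restricts to units where Heat's equation naturally yields 3: Speed ∈ {1, 3, 2}. In that subpopulation Defects = 0, 2, 1, mean 1.
Difference = 1.25 − 1 = 0.25.

0.25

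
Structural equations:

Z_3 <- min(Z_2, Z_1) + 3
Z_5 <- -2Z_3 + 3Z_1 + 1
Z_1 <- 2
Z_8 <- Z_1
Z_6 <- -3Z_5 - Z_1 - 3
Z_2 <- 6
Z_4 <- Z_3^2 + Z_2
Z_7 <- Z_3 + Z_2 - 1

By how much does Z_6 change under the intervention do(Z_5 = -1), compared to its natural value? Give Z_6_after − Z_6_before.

The intervention breaks the incoming arrows to Z_5: Z_5 <- -2Z_3 + 3Z_1 + 1 no longer applies, and Z_5 = -1.
Z_6 = -3Z_5 - Z_1 - 3  [with Z_5=-1, Z_1=2]  = -2
Without intervention: Z_3 = min(Z_2, Z_1) + 3  [with Z_2=6, Z_1=2]  = 5; Z_5 = -2Z_3 + 3Z_1 + 1  [with Z_3=5, Z_1=2]  = -3; Z_6 = -3Z_5 - Z_1 - 3  [with Z_5=-3, Z_1=2]  = 4.
Change = -2 − 4 = -6.

-6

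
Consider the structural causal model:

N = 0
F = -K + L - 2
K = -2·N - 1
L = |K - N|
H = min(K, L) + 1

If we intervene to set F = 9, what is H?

0

Intervening sets F = 9 and removes its equation (F = -K + L - 2).
No directed path runs from F to H, so H keeps its natural value.
K = -2·N - 1  [with N=0]  = -1
L = |K - N|  [with K=-1, N=0]  = 1
H = min(K, L) + 1  [with K=-1, L=1]  = 0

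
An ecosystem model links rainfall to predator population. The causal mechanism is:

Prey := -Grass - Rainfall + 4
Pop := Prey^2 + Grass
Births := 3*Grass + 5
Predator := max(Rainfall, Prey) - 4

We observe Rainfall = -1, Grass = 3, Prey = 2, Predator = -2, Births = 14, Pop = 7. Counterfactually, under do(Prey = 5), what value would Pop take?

The intervention breaks the incoming arrows to Prey: Prey := -Grass - Rainfall + 4 no longer applies, and Prey = 5.
Pop = Prey^2 + Grass  [with Prey=5, Grass=3]  = 28

28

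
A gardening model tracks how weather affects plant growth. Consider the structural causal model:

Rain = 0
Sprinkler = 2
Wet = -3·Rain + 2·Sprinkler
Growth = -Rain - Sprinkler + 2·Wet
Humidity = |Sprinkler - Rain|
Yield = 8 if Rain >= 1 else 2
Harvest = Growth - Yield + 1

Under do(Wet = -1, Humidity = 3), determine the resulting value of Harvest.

Under do(Wet = -1, Humidity = 3), each intervened variable's structural equation is replaced by its fixed value.
Growth = -Rain - Sprinkler + 2·Wet  [with Rain=0, Sprinkler=2, Wet=-1]  = -4
Yield = 8 if Rain >= 1 else 2  [with Rain=0]  = 2
Harvest = Growth - Yield + 1  [with Growth=-4, Yield=2]  = -5

-5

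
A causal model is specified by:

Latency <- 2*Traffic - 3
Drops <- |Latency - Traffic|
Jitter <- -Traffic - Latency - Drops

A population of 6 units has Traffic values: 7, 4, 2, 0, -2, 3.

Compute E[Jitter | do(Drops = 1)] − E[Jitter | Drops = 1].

Every unit gets Drops=1 under the intervention. Jitter values become -19, -10, -4, 2, 8, -7; E[Jitter|do(Drops=1)] = -5.
Observing Drops=1 restricts to units where Drops's equation naturally yields 1: Traffic ∈ {4, 2}. In that subpopulation Jitter = -10, -4, mean -7.
Difference = -5 − (-7) = 2.

2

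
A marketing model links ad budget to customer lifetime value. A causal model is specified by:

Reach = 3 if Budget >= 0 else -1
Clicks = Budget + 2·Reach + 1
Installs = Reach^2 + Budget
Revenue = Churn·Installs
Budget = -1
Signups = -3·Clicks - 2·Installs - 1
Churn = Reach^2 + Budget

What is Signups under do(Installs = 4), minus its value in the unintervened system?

Intervening sets Installs = 4 and removes its equation (Installs = Reach^2 + Budget).
Reach = 3 if Budget >= 0 else -1  [with Budget=-1]  = -1
Clicks = Budget + 2·Reach + 1  [with Budget=-1, Reach=-1]  = -2
Signups = -3·Clicks - 2·Installs - 1  [with Clicks=-2, Installs=4]  = -3
Without intervention: Reach = 3 if Budget >= 0 else -1  [with Budget=-1]  = -1; Clicks = Budget + 2·Reach + 1  [with Budget=-1, Reach=-1]  = -2; Installs = Reach^2 + Budget  [with Reach=-1, Budget=-1]  = 0; Signups = -3·Clicks - 2·Installs - 1  [with Clicks=-2, Installs=0]  = 5.
Change = -3 − 5 = -8.

-8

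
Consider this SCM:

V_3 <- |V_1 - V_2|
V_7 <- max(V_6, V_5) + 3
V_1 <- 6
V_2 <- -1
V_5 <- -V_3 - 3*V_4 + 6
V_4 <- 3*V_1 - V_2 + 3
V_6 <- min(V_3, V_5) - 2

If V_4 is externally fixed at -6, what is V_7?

The intervention breaks the incoming arrows to V_4: V_4 <- 3*V_1 - V_2 + 3 no longer applies, and V_4 = -6.
V_3 = |V_1 - V_2|  [with V_1=6, V_2=-1]  = 7
V_5 = -V_3 - 3*V_4 + 6  [with V_3=7, V_4=-6]  = 17
V_6 = min(V_3, V_5) - 2  [with V_3=7, V_5=17]  = 5
V_7 = max(V_6, V_5) + 3  [with V_6=5, V_5=17]  = 20

20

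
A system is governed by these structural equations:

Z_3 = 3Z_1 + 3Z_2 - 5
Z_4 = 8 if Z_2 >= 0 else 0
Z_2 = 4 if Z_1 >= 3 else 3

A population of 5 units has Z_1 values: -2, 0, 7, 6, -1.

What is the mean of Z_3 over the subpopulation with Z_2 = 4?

Conditioning on Z_2=4 selects the 2 unit(s) with Z_1 ∈ {7, 6}. Their Z_3 values: 28, 25. Mean = 26.5.

26.5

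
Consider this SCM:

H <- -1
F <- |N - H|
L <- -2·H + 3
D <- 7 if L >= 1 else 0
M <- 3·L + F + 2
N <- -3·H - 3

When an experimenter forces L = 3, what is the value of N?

The intervention breaks the incoming arrows to L: L <- -2·H + 3 no longer applies, and L = 3.
Since N is not a descendant of the intervened variable, it is unaffected.
N = -3·H - 3  [with H=-1]  = 0

0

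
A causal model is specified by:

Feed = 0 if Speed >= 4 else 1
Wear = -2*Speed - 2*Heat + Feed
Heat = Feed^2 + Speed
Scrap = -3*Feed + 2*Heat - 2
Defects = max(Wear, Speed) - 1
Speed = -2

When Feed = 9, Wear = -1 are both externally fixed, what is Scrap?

The joint intervention fixes Feed = 9, Wear = -1, removing each variable's own equation.
Heat = Feed^2 + Speed  [with Feed=9, Speed=-2]  = 79
Scrap = -3*Feed + 2*Heat - 2  [with Feed=9, Heat=79]  = 129

129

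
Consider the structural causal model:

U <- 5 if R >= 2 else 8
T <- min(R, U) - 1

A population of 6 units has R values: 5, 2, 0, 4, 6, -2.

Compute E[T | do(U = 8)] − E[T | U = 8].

3.5

do(U=8) breaks U's dependence on R. With U=8 fixed, T across the units is 4, 1, -1, 3, 5, -3, mean 1.5.
Conditioning on U=8 selects the 2 unit(s) with R ∈ {0, -2}. Their T values: -1, -3. Mean = -2.
Difference = 1.5 − (-2) = 3.5.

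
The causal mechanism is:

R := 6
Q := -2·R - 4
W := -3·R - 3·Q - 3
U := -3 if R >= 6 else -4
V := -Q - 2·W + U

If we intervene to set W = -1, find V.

do(W=-1) replaces the equation W := -3·R - 3·Q - 3 with the constant W = -1.
Q = -2·R - 4  [with R=6]  = -16
U = -3 if R >= 6 else -4  [with R=6]  = -3
V = -Q - 2·W + U  [with Q=-16, W=-1, U=-3]  = 15

15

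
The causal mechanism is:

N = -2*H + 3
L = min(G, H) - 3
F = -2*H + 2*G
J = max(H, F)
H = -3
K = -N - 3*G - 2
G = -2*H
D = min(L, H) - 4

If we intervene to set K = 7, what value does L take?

do(K=7) replaces the equation K = -N - 3*G - 2 with the constant K = 7.
L is not downstream of the intervention, so its value is determined by the original equations.
G = -2*H  [with H=-3]  = 6
L = min(G, H) - 3  [with G=6, H=-3]  = -6

-6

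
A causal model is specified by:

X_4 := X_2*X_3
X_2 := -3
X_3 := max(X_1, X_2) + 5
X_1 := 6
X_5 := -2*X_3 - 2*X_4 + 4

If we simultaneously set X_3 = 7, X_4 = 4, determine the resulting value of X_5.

-18

Setting X_3 = 7, X_4 = 4 by intervention discards those variables' equations.
X_5 = -2*X_3 - 2*X_4 + 4  [with X_3=7, X_4=4]  = -18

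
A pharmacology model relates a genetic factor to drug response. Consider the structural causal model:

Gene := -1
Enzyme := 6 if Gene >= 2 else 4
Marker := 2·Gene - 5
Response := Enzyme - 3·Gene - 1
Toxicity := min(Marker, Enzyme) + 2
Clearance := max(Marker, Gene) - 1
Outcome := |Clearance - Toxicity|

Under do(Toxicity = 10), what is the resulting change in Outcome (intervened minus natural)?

9

Under do(Toxicity=10), the mechanism Toxicity := min(Marker, Enzyme) + 2 is discarded; Toxicity is fixed at 10.
Marker = 2·Gene - 5  [with Gene=-1]  = -7
Clearance = max(Marker, Gene) - 1  [with Marker=-7, Gene=-1]  = -2
Outcome = |Clearance - Toxicity|  [with Clearance=-2, Toxicity=10]  = 12
Without intervention: Enzyme = 6 if Gene >= 2 else 4  [with Gene=-1]  = 4; Marker = 2·Gene - 5  [with Gene=-1]  = -7; Toxicity = min(Marker, Enzyme) + 2  [with Marker=-7, Enzyme=4]  = -5; Clearance = max(Marker, Gene) - 1  [with Marker=-7, Gene=-1]  = -2; Outcome = |Clearance - Toxicity|  [with Clearance=-2, Toxicity=-5]  = 3.
Change = 12 − 3 = 9.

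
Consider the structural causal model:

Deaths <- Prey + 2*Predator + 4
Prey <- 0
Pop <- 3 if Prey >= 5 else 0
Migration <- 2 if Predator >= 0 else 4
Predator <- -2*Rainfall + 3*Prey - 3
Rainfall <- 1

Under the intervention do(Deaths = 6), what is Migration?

Intervening sets Deaths = 6 and removes its equation (Deaths <- Prey + 2*Predator + 4).
No directed path runs from Deaths to Migration, so Migration keeps its natural value.
Predator = -2*Rainfall + 3*Prey - 3  [with Rainfall=1, Prey=0]  = -5
Migration = 2 if Predator >= 0 else 4  [with Predator=-5]  = 4

4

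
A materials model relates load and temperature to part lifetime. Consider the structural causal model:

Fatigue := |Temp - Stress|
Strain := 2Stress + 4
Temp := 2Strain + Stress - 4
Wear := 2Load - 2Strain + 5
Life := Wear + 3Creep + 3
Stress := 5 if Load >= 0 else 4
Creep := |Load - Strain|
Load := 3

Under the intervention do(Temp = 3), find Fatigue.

The intervention breaks the incoming arrows to Temp: Temp := 2Strain + Stress - 4 no longer applies, and Temp = 3.
Stress = 5 if Load >= 0 else 4  [with Load=3]  = 5
Fatigue = |Temp - Stress|  [with Temp=3, Stress=5]  = 2

2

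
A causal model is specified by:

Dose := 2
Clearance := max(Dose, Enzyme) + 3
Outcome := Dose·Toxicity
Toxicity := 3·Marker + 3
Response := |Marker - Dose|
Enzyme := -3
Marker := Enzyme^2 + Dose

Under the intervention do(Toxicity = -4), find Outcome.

Under do(Toxicity=-4), the mechanism Toxicity := 3·Marker + 3 is discarded; Toxicity is fixed at -4.
Outcome = Dose·Toxicity  [with Dose=2, Toxicity=-4]  = -8

-8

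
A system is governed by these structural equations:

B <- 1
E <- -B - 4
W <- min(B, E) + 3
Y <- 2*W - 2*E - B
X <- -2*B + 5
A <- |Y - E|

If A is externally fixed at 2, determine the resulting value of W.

do(A=2) replaces the equation A <- |Y - E| with the constant A = 2.
W is not downstream of the intervention, so its value is determined by the original equations.
E = -B - 4  [with B=1]  = -5
W = min(B, E) + 3  [with B=1, E=-5]  = -2

-2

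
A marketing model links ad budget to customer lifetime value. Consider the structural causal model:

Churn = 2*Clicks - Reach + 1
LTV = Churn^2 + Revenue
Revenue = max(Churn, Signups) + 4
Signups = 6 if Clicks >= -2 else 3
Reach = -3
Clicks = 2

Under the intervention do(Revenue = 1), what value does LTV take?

65

The intervention breaks the incoming arrows to Revenue: Revenue = max(Churn, Signups) + 4 no longer applies, and Revenue = 1.
Churn = 2*Clicks - Reach + 1  [with Clicks=2, Reach=-3]  = 8
LTV = Churn^2 + Revenue  [with Churn=8, Revenue=1]  = 65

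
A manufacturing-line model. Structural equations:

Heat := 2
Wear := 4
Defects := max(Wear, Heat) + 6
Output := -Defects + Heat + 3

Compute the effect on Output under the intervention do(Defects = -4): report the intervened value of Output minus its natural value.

The intervention breaks the incoming arrows to Defects: Defects := max(Wear, Heat) + 6 no longer applies, and Defects = -4.
Output = -Defects + Heat + 3  [with Defects=-4, Heat=2]  = 9
Without intervention: Defects = max(Wear, Heat) + 6  [with Wear=4, Heat=2]  = 10; Output = -Defects + Heat + 3  [with Defects=10, Heat=2]  = -5.
Change = 9 − (-5) = 14.

14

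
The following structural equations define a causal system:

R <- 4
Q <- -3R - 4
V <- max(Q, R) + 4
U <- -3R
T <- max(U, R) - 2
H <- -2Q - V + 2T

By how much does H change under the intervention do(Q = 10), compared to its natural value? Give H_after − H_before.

-58

Under do(Q=10), the mechanism Q <- -3R - 4 is discarded; Q is fixed at 10.
V = max(Q, R) + 4  [with Q=10, R=4]  = 14
U = -3R  [with R=4]  = -12
T = max(U, R) - 2  [with U=-12, R=4]  = 2
H = -2Q - V + 2T  [with Q=10, V=14, T=2]  = -30
Without intervention: Q = -3R - 4  [with R=4]  = -16; V = max(Q, R) + 4  [with Q=-16, R=4]  = 8; U = -3R  [with R=4]  = -12; T = max(U, R) - 2  [with U=-12, R=4]  = 2; H = -2Q - V + 2T  [with Q=-16, V=8, T=2]  = 28.
Change = -30 − 28 = -58.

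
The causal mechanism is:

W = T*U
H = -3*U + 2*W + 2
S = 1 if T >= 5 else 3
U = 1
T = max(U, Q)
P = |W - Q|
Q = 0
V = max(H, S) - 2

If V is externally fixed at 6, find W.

1

The intervention breaks the incoming arrows to V: V = max(H, S) - 2 no longer applies, and V = 6.
Since W is not a descendant of the intervened variable, it is unaffected.
T = max(U, Q)  [with U=1, Q=0]  = 1
W = T*U  [with T=1, U=1]  = 1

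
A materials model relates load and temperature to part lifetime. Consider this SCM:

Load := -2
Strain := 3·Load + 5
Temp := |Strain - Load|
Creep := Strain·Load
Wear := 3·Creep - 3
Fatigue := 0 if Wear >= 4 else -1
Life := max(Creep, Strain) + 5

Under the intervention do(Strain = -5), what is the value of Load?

Under do(Strain=-5), the mechanism Strain := 3·Load + 5 is discarded; Strain is fixed at -5.
Load is not downstream of the intervention, so its value is determined by the original equations.

-2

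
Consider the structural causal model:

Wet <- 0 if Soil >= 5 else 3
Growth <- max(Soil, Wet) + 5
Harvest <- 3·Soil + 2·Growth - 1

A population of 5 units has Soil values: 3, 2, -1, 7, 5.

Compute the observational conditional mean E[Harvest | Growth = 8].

19

Observing Growth=8 restricts to units where Growth's equation naturally yields 8: Soil ∈ {3, 2, -1}. In that subpopulation Harvest = 24, 21, 12, mean 19.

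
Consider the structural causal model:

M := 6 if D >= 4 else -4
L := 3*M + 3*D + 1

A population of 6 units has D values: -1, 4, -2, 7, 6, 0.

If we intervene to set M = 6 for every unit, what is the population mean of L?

Under do(M=6), M's equation is replaced by M=6 for every unit. Per-unit L: 16, 31, 13, 40, 37, 19. Mean = 26.

26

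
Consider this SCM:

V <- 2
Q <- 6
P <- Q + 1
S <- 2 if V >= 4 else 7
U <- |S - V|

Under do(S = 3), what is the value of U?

1

Intervening sets S = 3 and removes its equation (S <- 2 if V >= 4 else 7).
U = |S - V|  [with S=3, V=2]  = 1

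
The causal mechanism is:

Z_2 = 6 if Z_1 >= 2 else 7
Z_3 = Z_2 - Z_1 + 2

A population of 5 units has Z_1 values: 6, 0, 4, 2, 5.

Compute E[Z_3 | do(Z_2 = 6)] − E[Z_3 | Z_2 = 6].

The intervention sets Z_2=6 in all 5 units regardless of Z_1. Recomputing Z_3 per unit gives 2, 8, 4, 6, 3; average 4.6.
Conditioning on Z_2=6 selects the 4 unit(s) with Z_1 ∈ {6, 4, 2, 5}. Their Z_3 values: 2, 4, 6, 3. Mean = 3.75.
Difference = 4.6 − 3.75 = 0.85.

0.85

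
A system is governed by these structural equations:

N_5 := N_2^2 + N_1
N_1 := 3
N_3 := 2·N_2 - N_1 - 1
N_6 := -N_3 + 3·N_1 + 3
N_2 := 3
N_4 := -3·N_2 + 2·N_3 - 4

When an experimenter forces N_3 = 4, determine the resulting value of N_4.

-5

The intervention breaks the incoming arrows to N_3: N_3 := 2·N_2 - N_1 - 1 no longer applies, and N_3 = 4.
N_4 = -3·N_2 + 2·N_3 - 4  [with N_2=3, N_3=4]  = -5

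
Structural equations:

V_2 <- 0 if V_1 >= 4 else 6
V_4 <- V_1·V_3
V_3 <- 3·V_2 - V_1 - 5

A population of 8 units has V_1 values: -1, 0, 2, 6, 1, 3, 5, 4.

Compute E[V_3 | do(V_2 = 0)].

Every unit gets V_2=0 under the intervention. V_3 values become -4, -5, -7, -11, -6, -8, -10, -9; E[V_3|do(V_2=0)] = -7.5.

-7.5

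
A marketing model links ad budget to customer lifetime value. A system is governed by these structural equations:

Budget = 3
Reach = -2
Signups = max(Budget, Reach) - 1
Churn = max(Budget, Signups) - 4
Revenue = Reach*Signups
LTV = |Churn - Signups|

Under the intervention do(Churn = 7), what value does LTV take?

Under do(Churn=7), the mechanism Churn = max(Budget, Signups) - 4 is discarded; Churn is fixed at 7.
Signups = max(Budget, Reach) - 1  [with Budget=3, Reach=-2]  = 2
LTV = |Churn - Signups|  [with Churn=7, Signups=2]  = 5

5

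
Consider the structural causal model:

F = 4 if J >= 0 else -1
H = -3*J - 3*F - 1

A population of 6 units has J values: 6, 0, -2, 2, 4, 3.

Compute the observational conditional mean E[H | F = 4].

Observing F=4 restricts to units where F's equation naturally yields 4: J ∈ {6, 0, 2, 4, 3}. In that subpopulation H = -31, -13, -19, -25, -22, mean -22.

-22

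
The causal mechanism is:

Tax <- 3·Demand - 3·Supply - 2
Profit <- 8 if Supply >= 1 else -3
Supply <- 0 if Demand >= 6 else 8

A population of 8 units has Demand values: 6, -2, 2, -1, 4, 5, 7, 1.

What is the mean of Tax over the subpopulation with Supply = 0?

17.5

Conditioning on Supply=0 selects the 2 unit(s) with Demand ∈ {6, 7}. Their Tax values: 16, 19. Mean = 17.5.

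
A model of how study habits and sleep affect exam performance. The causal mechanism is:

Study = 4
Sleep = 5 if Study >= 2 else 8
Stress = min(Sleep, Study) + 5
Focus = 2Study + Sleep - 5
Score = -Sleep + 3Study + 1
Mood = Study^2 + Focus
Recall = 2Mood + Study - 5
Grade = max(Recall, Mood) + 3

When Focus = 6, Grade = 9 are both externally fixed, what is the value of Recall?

43

Setting Focus = 6, Grade = 9 by intervention discards those variables' equations.
Mood = Study^2 + Focus  [with Study=4, Focus=6]  = 22
Recall = 2Mood + Study - 5  [with Mood=22, Study=4]  = 43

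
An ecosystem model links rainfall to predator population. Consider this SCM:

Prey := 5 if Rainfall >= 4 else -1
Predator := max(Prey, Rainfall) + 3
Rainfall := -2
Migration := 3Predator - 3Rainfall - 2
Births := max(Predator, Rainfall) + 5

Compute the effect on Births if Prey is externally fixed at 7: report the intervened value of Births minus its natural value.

8

Under do(Prey=7), the mechanism Prey := 5 if Rainfall >= 4 else -1 is discarded; Prey is fixed at 7.
Predator = max(Prey, Rainfall) + 3  [with Prey=7, Rainfall=-2]  = 10
Births = max(Predator, Rainfall) + 5  [with Predator=10, Rainfall=-2]  = 15
Without intervention: Prey = 5 if Rainfall >= 4 else -1  [with Rainfall=-2]  = -1; Predator = max(Prey, Rainfall) + 3  [with Prey=-1, Rainfall=-2]  = 2; Births = max(Predator, Rainfall) + 5  [with Predator=2, Rainfall=-2]  = 7.
Change = 15 − 7 = 8.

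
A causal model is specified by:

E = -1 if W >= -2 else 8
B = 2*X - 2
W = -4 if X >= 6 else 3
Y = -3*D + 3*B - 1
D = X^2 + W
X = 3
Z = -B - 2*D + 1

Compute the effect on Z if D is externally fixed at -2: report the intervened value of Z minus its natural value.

28

Under do(D=-2), the mechanism D = X^2 + W is discarded; D is fixed at -2.
B = 2*X - 2  [with X=3]  = 4
Z = -B - 2*D + 1  [with B=4, D=-2]  = 1
Without intervention: B = 2*X - 2  [with X=3]  = 4; W = -4 if X >= 6 else 3  [with X=3]  = 3; D = X^2 + W  [with X=3, W=3]  = 12; Z = -B - 2*D + 1  [with B=4, D=12]  = -27.
Change = 1 − (-27) = 28.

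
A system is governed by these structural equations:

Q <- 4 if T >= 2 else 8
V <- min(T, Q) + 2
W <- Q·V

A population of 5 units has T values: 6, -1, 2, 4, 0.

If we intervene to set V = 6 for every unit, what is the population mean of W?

The intervention sets V=6 in all 5 units regardless of T. Recomputing W per unit gives 24, 48, 24, 24, 48; average 33.6.

33.6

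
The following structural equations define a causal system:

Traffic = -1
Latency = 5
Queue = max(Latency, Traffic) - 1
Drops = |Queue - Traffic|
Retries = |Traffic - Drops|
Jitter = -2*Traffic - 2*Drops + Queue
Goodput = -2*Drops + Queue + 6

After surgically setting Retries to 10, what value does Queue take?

do(Retries=10) replaces the equation Retries = |Traffic - Drops| with the constant Retries = 10.
Queue is not downstream of the intervention, so its value is determined by the original equations.
Queue = max(Latency, Traffic) - 1  [with Latency=5, Traffic=-1]  = 4

4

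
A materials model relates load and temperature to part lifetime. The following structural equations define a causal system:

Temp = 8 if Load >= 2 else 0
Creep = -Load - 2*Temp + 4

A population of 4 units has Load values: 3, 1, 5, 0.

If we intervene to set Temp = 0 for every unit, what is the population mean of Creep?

1.75

The intervention sets Temp=0 in all 4 units regardless of Load. Recomputing Creep per unit gives 1, 3, -1, 4; average 1.75.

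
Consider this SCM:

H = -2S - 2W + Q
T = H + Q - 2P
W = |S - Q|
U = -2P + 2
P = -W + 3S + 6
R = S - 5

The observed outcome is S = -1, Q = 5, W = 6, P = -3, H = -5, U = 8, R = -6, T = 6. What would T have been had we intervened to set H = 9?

do(H=9) replaces the equation H = -2S - 2W + Q with the constant H = 9.
W = |S - Q|  [with S=-1, Q=5]  = 6
P = -W + 3S + 6  [with W=6, S=-1]  = -3
T = H + Q - 2P  [with H=9, Q=5, P=-3]  = 20

20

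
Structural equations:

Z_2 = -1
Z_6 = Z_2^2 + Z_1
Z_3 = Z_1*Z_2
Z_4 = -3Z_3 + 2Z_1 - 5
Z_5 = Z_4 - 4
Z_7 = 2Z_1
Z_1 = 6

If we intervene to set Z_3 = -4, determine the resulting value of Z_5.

do(Z_3=-4) replaces the equation Z_3 = Z_1*Z_2 with the constant Z_3 = -4.
Z_4 = -3Z_3 + 2Z_1 - 5  [with Z_3=-4, Z_1=6]  = 19
Z_5 = Z_4 - 4  [with Z_4=19]  = 15

15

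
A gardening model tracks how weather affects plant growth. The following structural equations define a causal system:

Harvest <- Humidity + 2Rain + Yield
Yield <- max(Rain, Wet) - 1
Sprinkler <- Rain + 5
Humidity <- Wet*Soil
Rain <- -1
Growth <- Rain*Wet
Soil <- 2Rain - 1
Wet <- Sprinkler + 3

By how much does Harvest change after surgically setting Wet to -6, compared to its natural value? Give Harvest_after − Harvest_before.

31

do(Wet=-6) replaces the equation Wet <- Sprinkler + 3 with the constant Wet = -6.
Soil = 2Rain - 1  [with Rain=-1]  = -3
Humidity = Wet*Soil  [with Wet=-6, Soil=-3]  = 18
Yield = max(Rain, Wet) - 1  [with Rain=-1, Wet=-6]  = -2
Harvest = Humidity + 2Rain + Yield  [with Humidity=18, Rain=-1, Yield=-2]  = 14
Without intervention: Sprinkler = Rain + 5  [with Rain=-1]  = 4; Soil = 2Rain - 1  [with Rain=-1]  = -3; Wet = Sprinkler + 3  [with Sprinkler=4]  = 7; Humidity = Wet*Soil  [with Wet=7, Soil=-3]  = -21; Yield = max(Rain, Wet) - 1  [with Rain=-1, Wet=7]  = 6; Harvest = Humidity + 2Rain + Yield  [with Humidity=-21, Rain=-1, Yield=6]  = -17.
Change = 14 − (-17) = 31.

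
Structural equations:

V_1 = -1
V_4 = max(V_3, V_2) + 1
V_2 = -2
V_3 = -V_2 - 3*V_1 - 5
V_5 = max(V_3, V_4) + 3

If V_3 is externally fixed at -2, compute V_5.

do(V_3=-2) replaces the equation V_3 = -V_2 - 3*V_1 - 5 with the constant V_3 = -2.
V_4 = max(V_3, V_2) + 1  [with V_3=-2, V_2=-2]  = -1
V_5 = max(V_3, V_4) + 3  [with V_3=-2, V_4=-1]  = 2

2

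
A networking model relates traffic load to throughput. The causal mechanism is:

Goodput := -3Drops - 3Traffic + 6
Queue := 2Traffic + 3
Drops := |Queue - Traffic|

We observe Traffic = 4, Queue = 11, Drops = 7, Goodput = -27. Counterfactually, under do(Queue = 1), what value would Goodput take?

-15

Under do(Queue=1), the mechanism Queue := 2Traffic + 3 is discarded; Queue is fixed at 1.
Drops = |Queue - Traffic|  [with Queue=1, Traffic=4]  = 3
Goodput = -3Drops - 3Traffic + 6  [with Drops=3, Traffic=4]  = -15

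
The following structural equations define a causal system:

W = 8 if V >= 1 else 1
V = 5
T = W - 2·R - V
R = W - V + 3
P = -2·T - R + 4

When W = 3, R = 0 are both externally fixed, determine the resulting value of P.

Under do(W = 3, R = 0), each intervened variable's structural equation is replaced by its fixed value.
T = W - 2·R - V  [with W=3, R=0, V=5]  = -2
P = -2·T - R + 4  [with T=-2, R=0]  = 8

8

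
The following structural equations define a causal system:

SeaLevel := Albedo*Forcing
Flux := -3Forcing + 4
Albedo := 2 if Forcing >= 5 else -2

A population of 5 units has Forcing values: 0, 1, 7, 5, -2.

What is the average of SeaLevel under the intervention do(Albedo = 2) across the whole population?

The intervention sets Albedo=2 in all 5 units regardless of Forcing. Recomputing SeaLevel per unit gives 0, 2, 14, 10, -4; average 4.4.

4.4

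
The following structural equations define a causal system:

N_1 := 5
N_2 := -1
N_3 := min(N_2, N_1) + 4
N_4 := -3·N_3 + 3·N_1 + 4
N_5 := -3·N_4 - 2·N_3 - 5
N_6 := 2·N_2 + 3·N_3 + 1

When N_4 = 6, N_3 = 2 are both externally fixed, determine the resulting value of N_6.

5

The joint intervention fixes N_4 = 6, N_3 = 2, removing each variable's own equation.
N_6 = 2·N_2 + 3·N_3 + 1  [with N_2=-1, N_3=2]  = 5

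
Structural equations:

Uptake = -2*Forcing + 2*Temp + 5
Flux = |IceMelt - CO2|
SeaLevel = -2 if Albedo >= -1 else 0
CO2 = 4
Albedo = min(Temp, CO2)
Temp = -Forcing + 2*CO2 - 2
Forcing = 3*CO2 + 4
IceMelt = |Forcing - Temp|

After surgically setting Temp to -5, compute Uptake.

-37

The intervention breaks the incoming arrows to Temp: Temp = -Forcing + 2*CO2 - 2 no longer applies, and Temp = -5.
Forcing = 3*CO2 + 4  [with CO2=4]  = 16
Uptake = -2*Forcing + 2*Temp + 5  [with Forcing=16, Temp=-5]  = -37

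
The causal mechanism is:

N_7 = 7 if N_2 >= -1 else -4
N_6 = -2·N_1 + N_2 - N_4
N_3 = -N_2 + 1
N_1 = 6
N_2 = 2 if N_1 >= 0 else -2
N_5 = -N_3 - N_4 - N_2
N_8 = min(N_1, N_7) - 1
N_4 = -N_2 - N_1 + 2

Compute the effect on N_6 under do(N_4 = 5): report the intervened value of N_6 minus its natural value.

-11

Under do(N_4=5), the mechanism N_4 = -N_2 - N_1 + 2 is discarded; N_4 is fixed at 5.
N_2 = 2 if N_1 >= 0 else -2  [with N_1=6]  = 2
N_6 = -2·N_1 + N_2 - N_4  [with N_1=6, N_2=2, N_4=5]  = -15
Without intervention: N_2 = 2 if N_1 >= 0 else -2  [with N_1=6]  = 2; N_4 = -N_2 - N_1 + 2  [with N_2=2, N_1=6]  = -6; N_6 = -2·N_1 + N_2 - N_4  [with N_1=6, N_2=2, N_4=-6]  = -4.
Change = -15 − (-4) = -11.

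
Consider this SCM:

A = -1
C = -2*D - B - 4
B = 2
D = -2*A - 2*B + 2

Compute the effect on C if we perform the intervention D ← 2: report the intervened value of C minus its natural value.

-4

The intervention breaks the incoming arrows to D: D = -2*A - 2*B + 2 no longer applies, and D = 2.
C = -2*D - B - 4  [with D=2, B=2]  = -10
Without intervention: D = -2*A - 2*B + 2  [with A=-1, B=2]  = 0; C = -2*D - B - 4  [with D=0, B=2]  = -6.
Change = -10 − (-6) = -4.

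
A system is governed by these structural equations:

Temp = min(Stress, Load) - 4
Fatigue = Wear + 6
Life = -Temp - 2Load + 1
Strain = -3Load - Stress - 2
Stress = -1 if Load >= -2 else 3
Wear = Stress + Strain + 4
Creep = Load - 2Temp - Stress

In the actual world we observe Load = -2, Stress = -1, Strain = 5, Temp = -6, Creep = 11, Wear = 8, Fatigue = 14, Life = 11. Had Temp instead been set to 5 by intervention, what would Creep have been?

Intervening sets Temp = 5 and removes its equation (Temp = min(Stress, Load) - 4).
Stress = -1 if Load >= -2 else 3  [with Load=-2]  = -1
Creep = Load - 2Temp - Stress  [with Load=-2, Temp=5, Stress=-1]  = -11

-11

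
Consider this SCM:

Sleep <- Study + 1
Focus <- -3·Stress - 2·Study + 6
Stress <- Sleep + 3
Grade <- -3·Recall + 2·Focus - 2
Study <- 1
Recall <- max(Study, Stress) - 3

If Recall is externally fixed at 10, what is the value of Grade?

-54

The intervention breaks the incoming arrows to Recall: Recall <- max(Study, Stress) - 3 no longer applies, and Recall = 10.
Sleep = Study + 1  [with Study=1]  = 2
Stress = Sleep + 3  [with Sleep=2]  = 5
Focus = -3·Stress - 2·Study + 6  [with Stress=5, Study=1]  = -11
Grade = -3·Recall + 2·Focus - 2  [with Recall=10, Focus=-11]  = -54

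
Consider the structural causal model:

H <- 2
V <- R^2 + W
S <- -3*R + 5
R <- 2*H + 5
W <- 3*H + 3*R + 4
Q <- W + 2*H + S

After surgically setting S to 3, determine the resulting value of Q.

44

The intervention breaks the incoming arrows to S: S <- -3*R + 5 no longer applies, and S = 3.
R = 2*H + 5  [with H=2]  = 9
W = 3*H + 3*R + 4  [with H=2, R=9]  = 37
Q = W + 2*H + S  [with W=37, H=2, S=3]  = 44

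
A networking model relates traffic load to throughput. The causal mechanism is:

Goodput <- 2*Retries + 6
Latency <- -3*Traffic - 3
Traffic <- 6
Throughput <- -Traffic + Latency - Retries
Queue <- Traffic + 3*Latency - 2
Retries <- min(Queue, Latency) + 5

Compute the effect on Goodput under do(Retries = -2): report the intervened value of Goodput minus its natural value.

104

Under do(Retries=-2), the mechanism Retries <- min(Queue, Latency) + 5 is discarded; Retries is fixed at -2.
Goodput = 2*Retries + 6  [with Retries=-2]  = 2
Without intervention: Latency = -3*Traffic - 3  [with Traffic=6]  = -21; Queue = Traffic + 3*Latency - 2  [with Traffic=6, Latency=-21]  = -59; Retries = min(Queue, Latency) + 5  [with Queue=-59, Latency=-21]  = -54; Goodput = 2*Retries + 6  [with Retries=-54]  = -102.
Change = 2 − (-102) = 104.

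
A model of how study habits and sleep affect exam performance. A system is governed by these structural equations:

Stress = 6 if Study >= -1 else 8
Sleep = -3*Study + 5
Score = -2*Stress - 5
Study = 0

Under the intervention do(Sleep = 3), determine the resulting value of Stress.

The intervention breaks the incoming arrows to Sleep: Sleep = -3*Study + 5 no longer applies, and Sleep = 3.
Since Stress is not a descendant of the intervened variable, it is unaffected.
Stress = 6 if Study >= -1 else 8  [with Study=0]  = 6

6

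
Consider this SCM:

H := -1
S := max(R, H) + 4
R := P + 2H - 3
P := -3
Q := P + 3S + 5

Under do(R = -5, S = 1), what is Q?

5

Setting R = -5, S = 1 by intervention discards those variables' equations.
Q = P + 3S + 5  [with P=-3, S=1]  = 5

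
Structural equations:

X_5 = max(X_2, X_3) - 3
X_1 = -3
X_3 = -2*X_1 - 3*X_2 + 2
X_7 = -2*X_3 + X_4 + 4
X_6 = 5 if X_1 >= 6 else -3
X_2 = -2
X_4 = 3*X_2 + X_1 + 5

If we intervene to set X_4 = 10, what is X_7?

-14

The intervention breaks the incoming arrows to X_4: X_4 = 3*X_2 + X_1 + 5 no longer applies, and X_4 = 10.
X_3 = -2*X_1 - 3*X_2 + 2  [with X_1=-3, X_2=-2]  = 14
X_7 = -2*X_3 + X_4 + 4  [with X_3=14, X_4=10]  = -14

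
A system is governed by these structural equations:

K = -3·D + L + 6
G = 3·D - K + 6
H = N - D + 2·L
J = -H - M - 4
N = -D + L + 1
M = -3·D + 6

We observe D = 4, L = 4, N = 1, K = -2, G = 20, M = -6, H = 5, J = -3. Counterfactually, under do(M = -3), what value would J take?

-6

Intervening sets M = -3 and removes its equation (M = -3·D + 6).
N = -D + L + 1  [with D=4, L=4]  = 1
H = N - D + 2·L  [with N=1, D=4, L=4]  = 5
J = -H - M - 4  [with H=5, M=-3]  = -6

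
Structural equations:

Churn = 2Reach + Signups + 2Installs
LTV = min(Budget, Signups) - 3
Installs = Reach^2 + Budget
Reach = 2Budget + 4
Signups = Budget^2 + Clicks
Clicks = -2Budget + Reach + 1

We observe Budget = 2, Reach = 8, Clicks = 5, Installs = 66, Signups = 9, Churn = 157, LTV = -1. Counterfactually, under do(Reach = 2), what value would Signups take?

do(Reach=2) replaces the equation Reach = 2Budget + 4 with the constant Reach = 2.
Clicks = -2Budget + Reach + 1  [with Budget=2, Reach=2]  = -1
Signups = Budget^2 + Clicks  [with Budget=2, Clicks=-1]  = 3

3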